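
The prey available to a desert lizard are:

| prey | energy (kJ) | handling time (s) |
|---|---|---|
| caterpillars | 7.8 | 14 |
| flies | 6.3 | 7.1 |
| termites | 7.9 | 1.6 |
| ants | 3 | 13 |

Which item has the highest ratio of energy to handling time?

termites

In descending order of E/h:
termites: 7.9/1.6 = 4.94 kJ/s
flies: 6.3/7.1 = 0.887 kJ/s
caterpillars: 7.8/14 = 0.557 kJ/s
ants: 3/13 = 0.231 kJ/s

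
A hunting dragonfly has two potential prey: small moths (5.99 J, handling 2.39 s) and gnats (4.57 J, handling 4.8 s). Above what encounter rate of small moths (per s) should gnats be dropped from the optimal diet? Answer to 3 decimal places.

0.256 per s

At the threshold, the rate on small moths alone equals the profitability of gnats: λ·5.99/(1 + λ·2.39) = 4.57/4.8 = 0.9521.
Rearranging, λ(5.99 − 0.9521×2.39) = 0.9521, so λ = 0.9521/3.715 = 0.2563 per s.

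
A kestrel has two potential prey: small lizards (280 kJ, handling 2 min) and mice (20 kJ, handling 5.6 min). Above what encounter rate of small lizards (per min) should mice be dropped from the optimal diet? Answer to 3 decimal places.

0.013 per min

The zero-one rule: include mice iff E₂/h₂ > λE₁/(1+λh₁). Equality gives the switch point.
λE₁h₂ = E₂ + λE₂h₁ ⇒ λ = E₂/(E₁h₂ − E₂h₁) = 20/(1568 − 40) = 0.01309 per min.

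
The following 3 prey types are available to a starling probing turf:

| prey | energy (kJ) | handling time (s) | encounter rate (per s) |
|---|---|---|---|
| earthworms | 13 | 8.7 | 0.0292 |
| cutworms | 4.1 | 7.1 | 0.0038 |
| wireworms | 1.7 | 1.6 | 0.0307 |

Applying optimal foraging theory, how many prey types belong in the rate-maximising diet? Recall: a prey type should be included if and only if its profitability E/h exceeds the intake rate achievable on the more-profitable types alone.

Profitabilities (E/h, kJ/s): earthworms 1.49, wireworms 1.06, cutworms 0.577. Add prey in this order while the next type's profitability exceeds the intake rate on those already taken.
Rate on top 1: 0.3027. wireworms: 1.06 > 0.3027 → include.
Rate on top 2: 0.3313. cutworms: 0.577 > 0.3313 → include.
Optimal diet: earthworms, wireworms, cutworms — 3 of 3 types.

3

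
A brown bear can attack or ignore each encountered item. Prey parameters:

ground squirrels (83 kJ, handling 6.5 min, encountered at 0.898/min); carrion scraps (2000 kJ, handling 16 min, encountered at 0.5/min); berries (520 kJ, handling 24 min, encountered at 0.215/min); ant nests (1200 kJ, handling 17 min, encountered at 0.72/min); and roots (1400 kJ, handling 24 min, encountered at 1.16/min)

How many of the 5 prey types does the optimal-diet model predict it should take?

1

E/h in descending order: carrion scraps 125, ant nests 70.6, roots 58.3, berries 21.7, ground squirrels 12.8 kJ/min. The optimal diet is the largest prefix of this list for which every included type satisfies E_i/h_i > R on the types above it.
Rate on top 1: 111.1. ant nests: 70.6 < 111.1 → exclude; stop.
Optimal diet: carrion scraps — 1 of 5 types.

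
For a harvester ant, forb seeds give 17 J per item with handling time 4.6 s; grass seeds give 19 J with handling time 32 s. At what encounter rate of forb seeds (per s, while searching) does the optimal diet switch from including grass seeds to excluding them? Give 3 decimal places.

0.042 per s

At the threshold, the rate on forb seeds alone equals the profitability of grass seeds: λ·17/(1 + λ·4.6) = 19/32 = 0.5938.
Rearranging, λ(17 − 0.5938×4.6) = 0.5938, so λ = 0.5938/14.27 = 0.04161 per s.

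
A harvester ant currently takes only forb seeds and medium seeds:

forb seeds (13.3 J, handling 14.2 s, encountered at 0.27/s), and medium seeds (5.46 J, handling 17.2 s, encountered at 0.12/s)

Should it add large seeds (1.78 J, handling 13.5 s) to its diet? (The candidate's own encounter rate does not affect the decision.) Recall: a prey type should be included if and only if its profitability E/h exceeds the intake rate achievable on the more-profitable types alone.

No

On forb seeds and medium seeds alone, R = ΣλE/(1+Σλh) = 4.246/6.898 = 0.6156 J/s.
large seeds: E/h = 1.78/13.5 = 0.1319 J/s.
0.1319 < 0.6156, so adding large seeds would lower the average — exclude it.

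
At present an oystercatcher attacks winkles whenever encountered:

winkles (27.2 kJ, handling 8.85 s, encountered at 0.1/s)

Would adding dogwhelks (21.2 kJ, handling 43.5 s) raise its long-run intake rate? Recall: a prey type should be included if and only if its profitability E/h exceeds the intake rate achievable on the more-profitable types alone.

No

On winkles alone, R = ΣλE/(1+Σλh) = 2.72/1.885 = 1.443 kJ/s.
Profitability of dogwhelks: 21.2/43.5 = 0.4874 kJ/s.
0.4874 < 1.443, so adding dogwhelks would lower the average — exclude it.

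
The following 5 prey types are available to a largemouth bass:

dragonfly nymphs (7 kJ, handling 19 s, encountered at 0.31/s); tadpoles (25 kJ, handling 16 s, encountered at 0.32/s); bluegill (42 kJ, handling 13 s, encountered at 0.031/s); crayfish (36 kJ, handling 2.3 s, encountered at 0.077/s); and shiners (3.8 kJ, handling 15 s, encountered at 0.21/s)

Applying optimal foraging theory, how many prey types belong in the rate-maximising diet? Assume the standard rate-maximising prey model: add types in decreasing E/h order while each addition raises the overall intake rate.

Rank by E/h (kJ/s): crayfish 15.7, bluegill 3.23, tadpoles 1.56, dragonfly nymphs 0.368, shiners 0.253. Include each in turn until the next type's E/h falls below the running intake rate.
Rate on top 1: 2.355. bluegill: 3.23 > 2.355 → include.
Rate on top 2: 2.578. tadpoles: 1.56 < 2.578 → exclude; stop.
Optimal diet: crayfish, bluegill — 2 of 5 types.

2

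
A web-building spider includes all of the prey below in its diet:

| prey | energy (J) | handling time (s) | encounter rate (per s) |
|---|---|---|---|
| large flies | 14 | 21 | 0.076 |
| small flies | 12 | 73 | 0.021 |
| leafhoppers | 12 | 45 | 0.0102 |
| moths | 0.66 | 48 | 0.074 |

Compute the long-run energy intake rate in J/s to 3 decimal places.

Energy encountered per unit search time: 0.076×14 + 0.021×12 + 0.0102×12 + 0.074×0.66 = 1.487 J/s.
Handling time per unit search time: 0.076×21 + 0.021×73 + 0.0102×45 + 0.074×48 = 7.14.
Rate = 1.487/(1 + 7.14) = 0.1827 J/s.

0.183 J/s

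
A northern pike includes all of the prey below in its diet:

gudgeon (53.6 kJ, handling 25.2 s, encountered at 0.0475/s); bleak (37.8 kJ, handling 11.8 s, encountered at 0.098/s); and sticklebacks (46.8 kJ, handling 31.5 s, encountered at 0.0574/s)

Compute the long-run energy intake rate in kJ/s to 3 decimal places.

R = Σλ_iE_i / (1 + Σλ_ih_i)
Numerator: 0.0475×53.6 + 0.098×37.8 + 0.0574×46.8 = 8.937
Denominator: 1 + 0.0475×25.2 + 0.098×11.8 + 0.0574×31.5 = 5.162
R = 8.937/5.162 = 1.731 kJ/s

1.731 kJ/s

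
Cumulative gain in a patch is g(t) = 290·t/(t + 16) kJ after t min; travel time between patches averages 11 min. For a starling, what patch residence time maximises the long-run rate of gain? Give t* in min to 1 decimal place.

13.3 min

Optimal t* satisfies g'(t*) = g(t*)/(T + t*).
g'(t) = 290·16/(t + 16)². Setting 290·16/(t+16)² = 290t/[(t+16)(11+t)] gives 16(11+t) = t(t+16), so t² = 16×11 = 176.
t* = √176 = 13.27 min.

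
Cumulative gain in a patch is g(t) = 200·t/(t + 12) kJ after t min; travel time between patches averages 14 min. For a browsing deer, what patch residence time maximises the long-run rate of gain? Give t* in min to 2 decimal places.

By the marginal value theorem, leave when the instantaneous gain rate g'(t) equals the habitat-wide average g(t)/(T + t).
g'(t) = 200·12/(t + 12)². Setting 200·12/(t+12)² = 200t/[(t+12)(14+t)] gives 12(14+t) = t(t+12), so t² = 12×14 = 168.
t* = √168 = 12.96 min.

12.96 min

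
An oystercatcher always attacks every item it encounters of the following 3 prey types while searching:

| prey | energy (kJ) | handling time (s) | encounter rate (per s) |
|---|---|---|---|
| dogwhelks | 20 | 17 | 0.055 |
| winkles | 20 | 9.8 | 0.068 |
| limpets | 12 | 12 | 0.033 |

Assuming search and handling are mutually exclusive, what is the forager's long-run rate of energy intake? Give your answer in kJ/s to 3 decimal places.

R = (0.055×20 + 0.068×20 + 0.033×12) / (1 + 0.055×17 + 0.068×9.8 + 0.033×12) = 2.856/2.997 = 0.9528 kJ/s.

0.953 kJ/s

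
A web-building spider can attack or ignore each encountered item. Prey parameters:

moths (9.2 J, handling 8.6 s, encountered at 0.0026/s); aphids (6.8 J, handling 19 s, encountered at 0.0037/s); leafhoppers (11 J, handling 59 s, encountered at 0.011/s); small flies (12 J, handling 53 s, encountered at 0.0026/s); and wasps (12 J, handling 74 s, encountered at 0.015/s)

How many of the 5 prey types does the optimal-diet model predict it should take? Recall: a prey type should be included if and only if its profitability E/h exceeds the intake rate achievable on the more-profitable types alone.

Profitabilities (E/h, J/s): moths 1.07, aphids 0.358, small flies 0.226, leafhoppers 0.186, wasps 0.162. Add prey in this order while the next type's profitability exceeds the intake rate on those already taken.
Rate on top 1: 0.0234. aphids: 0.358 > 0.0234 → include.
Rate on top 2: 0.04492. small flies: 0.226 > 0.04492 → include.
Rate on top 3: 0.06524. leafhoppers: 0.186 > 0.06524 → include.
Rate on top 4: 0.1071. wasps: 0.162 > 0.1071 → include.
Optimal diet: moths, aphids, small flies, leafhoppers, wasps — 5 of 5 types.

5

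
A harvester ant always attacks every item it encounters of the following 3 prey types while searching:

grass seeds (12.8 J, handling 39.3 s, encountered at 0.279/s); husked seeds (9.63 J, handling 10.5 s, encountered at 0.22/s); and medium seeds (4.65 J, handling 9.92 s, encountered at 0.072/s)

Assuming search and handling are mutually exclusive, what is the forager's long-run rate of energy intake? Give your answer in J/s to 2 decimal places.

0.40 J/s

R = (0.279×12.8 + 0.22×9.63 + 0.072×4.65) / (1 + 0.279×39.3 + 0.22×10.5 + 0.072×9.92) = 6.025/14.99 = 0.4019 J/s.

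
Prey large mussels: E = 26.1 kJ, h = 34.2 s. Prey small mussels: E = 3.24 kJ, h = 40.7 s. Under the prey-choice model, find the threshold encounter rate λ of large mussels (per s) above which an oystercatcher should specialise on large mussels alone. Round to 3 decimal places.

0.003 per s

Drop small mussels once their profitability E₂/h₂ falls below the rate achievable on large mussels alone: E₂/h₂ = λE₁/(1 + λh₁).
Solve for λ: λE₁h₂ = E₂(1 + λh₁) → λ(E₁h₂ − E₂h₁) = E₂ → λ = E₂/(E₁h₂ − E₂h₁).
λ = 3.24/(26.1×40.7 − 3.24×34.2) = 3.24/951.5 = 0.003405 per s.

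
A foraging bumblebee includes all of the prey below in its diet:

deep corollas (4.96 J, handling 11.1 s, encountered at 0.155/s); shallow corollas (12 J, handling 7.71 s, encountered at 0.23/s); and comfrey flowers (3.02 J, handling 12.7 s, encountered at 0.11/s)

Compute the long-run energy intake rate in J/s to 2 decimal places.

0.66 J/s

R = Σλ_iE_i / (1 + Σλ_ih_i)
Numerator: 0.155×4.96 + 0.23×12 + 0.11×3.02 = 3.861
Denominator: 1 + 0.155×11.1 + 0.23×7.71 + 0.11×12.7 = 5.891
R = 3.861/5.891 = 0.6554 J/s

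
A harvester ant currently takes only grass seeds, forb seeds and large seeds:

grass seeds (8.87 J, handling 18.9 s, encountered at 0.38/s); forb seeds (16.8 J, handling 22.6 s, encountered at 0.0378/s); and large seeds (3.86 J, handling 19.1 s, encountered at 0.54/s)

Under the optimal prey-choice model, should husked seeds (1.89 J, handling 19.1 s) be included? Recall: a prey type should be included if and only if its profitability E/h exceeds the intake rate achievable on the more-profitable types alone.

No

On grass seeds, forb seeds and large seeds alone, R = ΣλE/(1+Σλh) = 6.09/19.35 = 0.3147 J/s.
husked seeds: E/h = 1.89/19.1 = 0.09895 J/s.
0.09895 < 0.3147, so adding husked seeds would lower the average — exclude it.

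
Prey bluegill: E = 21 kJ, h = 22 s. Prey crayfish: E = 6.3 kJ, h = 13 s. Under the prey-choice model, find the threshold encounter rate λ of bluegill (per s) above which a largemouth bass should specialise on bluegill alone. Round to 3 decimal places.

0.047 per s

At the threshold, the rate on bluegill alone equals the profitability of crayfish: λ·21/(1 + λ·22) = 6.3/13 = 0.4846.
Rearranging, λ(21 − 0.4846×22) = 0.4846, so λ = 0.4846/10.34 = 0.04688 per s.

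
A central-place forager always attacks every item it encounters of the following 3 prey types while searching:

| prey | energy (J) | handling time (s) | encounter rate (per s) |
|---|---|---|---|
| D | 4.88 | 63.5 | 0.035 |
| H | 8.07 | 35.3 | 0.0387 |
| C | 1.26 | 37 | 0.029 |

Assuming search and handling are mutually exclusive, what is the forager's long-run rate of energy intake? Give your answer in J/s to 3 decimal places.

R = (0.035×4.88 + 0.0387×8.07 + 0.029×1.26) / (1 + 0.035×63.5 + 0.0387×35.3 + 0.029×37) = 0.5196/5.662 = 0.09178 J/s.

0.092 J/s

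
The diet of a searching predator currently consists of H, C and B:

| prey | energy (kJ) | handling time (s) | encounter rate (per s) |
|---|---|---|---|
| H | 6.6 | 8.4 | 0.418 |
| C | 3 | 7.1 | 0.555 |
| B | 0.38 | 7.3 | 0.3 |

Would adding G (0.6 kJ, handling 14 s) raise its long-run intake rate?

Intake rate on the current diet: R = (0.418×6.6 + 0.555×3 + 0.3×0.38) / (1 + 0.418×8.4 + 0.555×7.1 + 0.3×7.3) = 4.538/10.64 = 0.4264 kJ/s.
G: E/h = 0.6/14 = 0.04286 kJ/s.
Since 0.04286 < R, time spent handling G is better spent searching.

No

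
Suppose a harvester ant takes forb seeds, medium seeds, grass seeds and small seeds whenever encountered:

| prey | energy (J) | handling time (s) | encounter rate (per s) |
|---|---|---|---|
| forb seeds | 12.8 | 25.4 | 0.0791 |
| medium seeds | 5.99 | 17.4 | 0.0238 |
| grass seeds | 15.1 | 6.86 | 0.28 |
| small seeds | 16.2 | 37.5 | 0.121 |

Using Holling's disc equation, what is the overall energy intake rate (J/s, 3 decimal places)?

R = Σλ_iE_i / (1 + Σλ_ih_i)
Numerator: 0.0791×12.8 + 0.0238×5.99 + 0.28×15.1 + 0.121×16.2 = 7.343
Denominator: 1 + 0.0791×25.4 + 0.0238×17.4 + 0.28×6.86 + 0.121×37.5 = 9.882
R = 7.343/9.882 = 0.7431 J/s

0.743 J/s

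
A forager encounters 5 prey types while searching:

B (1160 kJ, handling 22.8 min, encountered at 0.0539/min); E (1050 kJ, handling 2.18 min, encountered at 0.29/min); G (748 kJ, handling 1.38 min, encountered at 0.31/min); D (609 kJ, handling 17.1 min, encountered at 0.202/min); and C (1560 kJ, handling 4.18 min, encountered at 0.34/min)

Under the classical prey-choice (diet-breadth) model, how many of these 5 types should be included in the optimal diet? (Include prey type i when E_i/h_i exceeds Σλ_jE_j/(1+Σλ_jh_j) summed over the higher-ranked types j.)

3

Profitabilities (E/h, kJ/min): G 542, E 482, C 373, B 50.9, D 35.6. Add prey in this order while the next type's profitability exceeds the intake rate on those already taken.
Rate on top 1: 162.4. E: 482 > 162.4 → include.
Rate on top 2: 260.4. C: 373 > 260.4 → include.
Rate on top 3: 306.4. B: 50.9 < 306.4 → exclude; stop.
Optimal diet: G, E, C — 3 of 5 types.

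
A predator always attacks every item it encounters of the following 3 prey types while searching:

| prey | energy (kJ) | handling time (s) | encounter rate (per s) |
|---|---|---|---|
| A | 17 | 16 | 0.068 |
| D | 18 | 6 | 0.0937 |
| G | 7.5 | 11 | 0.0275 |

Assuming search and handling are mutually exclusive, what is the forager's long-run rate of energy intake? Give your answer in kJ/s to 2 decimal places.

1.03 kJ/s

R = Σλ_iE_i / (1 + Σλ_ih_i)
Numerator: 0.068×17 + 0.0937×18 + 0.0275×7.5 = 3.049
Denominator: 1 + 0.068×16 + 0.0937×6 + 0.0275×11 = 2.953
R = 3.049/2.953 = 1.033 kJ/s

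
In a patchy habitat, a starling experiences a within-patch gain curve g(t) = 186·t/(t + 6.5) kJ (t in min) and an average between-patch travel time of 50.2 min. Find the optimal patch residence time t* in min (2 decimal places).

By the marginal value theorem, leave when the instantaneous gain rate g'(t) equals the habitat-wide average g(t)/(T + t).
g'(t) = 186·6.5/(t + 6.5)². Setting 186·6.5/(t+6.5)² = 186t/[(t+6.5)(50.2+t)] gives 6.5(50.2+t) = t(t+6.5), so t² = 6.5×50.2 = 326.3.
t* = √326.3 = 18.06 min.

18.06 min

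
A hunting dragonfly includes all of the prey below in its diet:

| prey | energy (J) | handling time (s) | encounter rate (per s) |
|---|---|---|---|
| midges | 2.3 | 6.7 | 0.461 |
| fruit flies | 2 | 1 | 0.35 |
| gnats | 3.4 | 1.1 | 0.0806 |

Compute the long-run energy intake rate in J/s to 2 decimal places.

R = (0.461×2.3 + 0.35×2 + 0.0806×3.4) / (1 + 0.461×6.7 + 0.35×1 + 0.0806×1.1) = 2.034/4.527 = 0.4493 J/s.

0.45 J/s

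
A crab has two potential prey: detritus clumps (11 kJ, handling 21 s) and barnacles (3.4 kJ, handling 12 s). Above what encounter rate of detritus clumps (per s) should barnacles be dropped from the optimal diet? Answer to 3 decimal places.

0.056 per s

At the threshold, the rate on detritus clumps alone equals the profitability of barnacles: λ·11/(1 + λ·21) = 3.4/12 = 0.2833.
Rearranging, λ(11 − 0.2833×21) = 0.2833, so λ = 0.2833/5.05 = 0.05611 per s.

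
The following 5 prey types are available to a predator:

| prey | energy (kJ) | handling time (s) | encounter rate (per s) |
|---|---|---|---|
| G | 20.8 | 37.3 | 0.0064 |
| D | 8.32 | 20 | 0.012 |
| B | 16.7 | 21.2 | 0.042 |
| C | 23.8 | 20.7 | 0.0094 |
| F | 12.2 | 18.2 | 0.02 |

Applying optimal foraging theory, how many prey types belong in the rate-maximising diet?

4

Profitabilities (E/h, kJ/s): C 1.15, B 0.788, F 0.67, G 0.558, D 0.416. Add prey in this order while the next type's profitability exceeds the intake rate on those already taken.
Rate on top 1: 0.1873. B: 0.788 > 0.1873 → include.
Rate on top 2: 0.4437. F: 0.67 > 0.4437 → include.
Rate on top 3: 0.4774. G: 0.558 > 0.4774 → include.
Rate on top 4: 0.4845. D: 0.416 < 0.4845 → exclude; stop.
Optimal diet: C, B, F, G — 4 of 5 types.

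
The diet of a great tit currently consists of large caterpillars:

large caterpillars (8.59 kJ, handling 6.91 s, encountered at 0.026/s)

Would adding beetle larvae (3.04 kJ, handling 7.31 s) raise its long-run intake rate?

On large caterpillars alone, R = ΣλE/(1+Σλh) = 0.2233/1.18 = 0.1893 kJ/s.
beetle larvae: E/h = 3.04/7.31 = 0.4159 kJ/s.
0.4159 > 0.1893, so adding beetle larvae raises the average — include it.

Yes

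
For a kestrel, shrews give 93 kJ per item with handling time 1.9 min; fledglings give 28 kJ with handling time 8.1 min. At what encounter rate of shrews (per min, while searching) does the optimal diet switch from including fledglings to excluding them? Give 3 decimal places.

Drop fledglings once their profitability E₂/h₂ falls below the rate achievable on shrews alone: E₂/h₂ = λE₁/(1 + λh₁).
Solve for λ: λE₁h₂ = E₂(1 + λh₁) → λ(E₁h₂ − E₂h₁) = E₂ → λ = E₂/(E₁h₂ − E₂h₁).
λ = 28/(93×8.1 − 28×1.9) = 28/700.1 = 0.03999 per min.

0.040 per min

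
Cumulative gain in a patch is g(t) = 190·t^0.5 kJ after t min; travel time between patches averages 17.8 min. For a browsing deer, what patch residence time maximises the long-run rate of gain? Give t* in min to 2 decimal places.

17.80 min

Optimal t* satisfies g'(t*) = g(t*)/(T + t*).
g'(t) = 0.5·190·t^-0.5. Setting 0.5·190·t^-0.5 = 190·t^0.5/(17.8+t) gives 0.5(17.8+t) = t, so 0.50·t = 0.5×17.8.
t* = 0.5×17.8/0.50 = 17.8 min.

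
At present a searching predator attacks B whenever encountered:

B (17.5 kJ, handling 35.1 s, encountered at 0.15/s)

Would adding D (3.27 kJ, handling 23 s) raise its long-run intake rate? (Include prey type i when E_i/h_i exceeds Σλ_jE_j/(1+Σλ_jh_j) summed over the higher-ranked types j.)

No

Current rate: (0.15×17.5)/(1 + 0.15×35.1) = 0.419 kJ/s.
Profitability of D: 3.27/23 = 0.1422 kJ/s.
Since 0.1422 < R, time spent handling D is better spent searching.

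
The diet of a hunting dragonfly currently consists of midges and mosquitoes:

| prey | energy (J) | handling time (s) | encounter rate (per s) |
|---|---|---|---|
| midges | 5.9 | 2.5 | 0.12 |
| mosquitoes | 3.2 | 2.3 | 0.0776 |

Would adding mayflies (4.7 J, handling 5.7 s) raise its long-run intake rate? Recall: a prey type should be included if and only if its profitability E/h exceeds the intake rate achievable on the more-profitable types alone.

Yes

Intake rate on the current diet: R = (0.12×5.9 + 0.0776×3.2) / (1 + 0.12×2.5 + 0.0776×2.3) = 0.9563/1.478 = 0.6468 J/s.
mayflies: E/h = 4.7/5.7 = 0.8246 J/s.
0.8246 > 0.6468, so adding mayflies raises the average — include it.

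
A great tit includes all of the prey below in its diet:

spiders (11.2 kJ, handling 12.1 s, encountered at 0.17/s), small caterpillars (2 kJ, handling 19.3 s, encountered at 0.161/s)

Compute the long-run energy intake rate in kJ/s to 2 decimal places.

0.36 kJ/s

R = (0.17×11.2 + 0.161×2) / (1 + 0.17×12.1 + 0.161×19.3) = 2.226/6.164 = 0.3611 kJ/s.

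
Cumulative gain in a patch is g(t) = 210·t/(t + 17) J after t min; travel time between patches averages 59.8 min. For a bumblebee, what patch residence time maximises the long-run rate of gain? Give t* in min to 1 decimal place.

31.9 min

By the marginal value theorem, leave when the instantaneous gain rate g'(t) equals the habitat-wide average g(t)/(T + t).
g'(t) = 210·17/(t + 17)². Setting 210·17/(t+17)² = 210t/[(t+17)(59.8+t)] gives 17(59.8+t) = t(t+17), so t² = 17×59.8 = 1017.
t* = √1017 = 31.88 min.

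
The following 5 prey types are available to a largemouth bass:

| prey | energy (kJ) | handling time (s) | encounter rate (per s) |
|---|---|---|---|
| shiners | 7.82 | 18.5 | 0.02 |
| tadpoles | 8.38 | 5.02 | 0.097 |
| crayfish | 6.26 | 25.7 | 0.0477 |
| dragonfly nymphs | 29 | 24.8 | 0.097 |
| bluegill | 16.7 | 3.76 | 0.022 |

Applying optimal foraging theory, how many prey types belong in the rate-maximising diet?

Rank by E/h (kJ/s): bluegill 4.44, tadpoles 1.67, dragonfly nymphs 1.17, shiners 0.423, crayfish 0.244. Include each in turn until the next type's E/h falls below the running intake rate.
Rate on top 1: 0.3393. tadpoles: 1.67 > 0.3393 → include.
Rate on top 2: 0.7519. dragonfly nymphs: 1.17 > 0.7519 → include.
Rate on top 3: 1.005. shiners: 0.423 < 1.005 → exclude; stop.
Optimal diet: bluegill, tadpoles, dragonfly nymphs — 3 of 5 types.

3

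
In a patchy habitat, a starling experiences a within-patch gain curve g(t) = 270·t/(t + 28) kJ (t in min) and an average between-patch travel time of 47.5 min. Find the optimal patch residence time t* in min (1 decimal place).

36.5 min

Optimal t* satisfies g'(t*) = g(t*)/(T + t*).
g'(t) = 270·28/(t + 28)². Setting 270·28/(t+28)² = 270t/[(t+28)(47.5+t)] gives 28(47.5+t) = t(t+28), so t² = 28×47.5 = 1330.
t* = √1330 = 36.47 min.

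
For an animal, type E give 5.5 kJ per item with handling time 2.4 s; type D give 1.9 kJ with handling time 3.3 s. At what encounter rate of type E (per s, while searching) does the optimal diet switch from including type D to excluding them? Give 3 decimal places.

0.140 per s

At the threshold, the rate on type E alone equals the profitability of type D: λ·5.5/(1 + λ·2.4) = 1.9/3.3 = 0.5758.
Rearranging, λ(5.5 − 0.5758×2.4) = 0.5758, so λ = 0.5758/4.118 = 0.1398 per s.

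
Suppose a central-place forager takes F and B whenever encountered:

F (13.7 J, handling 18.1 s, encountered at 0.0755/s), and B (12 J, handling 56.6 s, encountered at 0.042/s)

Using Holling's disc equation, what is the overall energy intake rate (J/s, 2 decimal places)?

0.32 J/s

Energy encountered per unit search time: 0.0755×13.7 + 0.042×12 = 1.538 J/s.
Handling time per unit search time: 0.0755×18.1 + 0.042×56.6 = 3.744.
Rate = 1.538/(1 + 3.744) = 0.3243 J/s.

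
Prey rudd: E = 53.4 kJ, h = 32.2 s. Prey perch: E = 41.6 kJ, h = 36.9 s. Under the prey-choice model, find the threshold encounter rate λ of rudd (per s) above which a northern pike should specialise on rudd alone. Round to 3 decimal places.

The zero-one rule: include perch iff E₂/h₂ > λE₁/(1+λh₁). Equality gives the switch point.
λE₁h₂ = E₂ + λE₂h₁ ⇒ λ = E₂/(E₁h₂ − E₂h₁) = 41.6/(1970 − 1340) = 0.06593 per s.

0.066 per s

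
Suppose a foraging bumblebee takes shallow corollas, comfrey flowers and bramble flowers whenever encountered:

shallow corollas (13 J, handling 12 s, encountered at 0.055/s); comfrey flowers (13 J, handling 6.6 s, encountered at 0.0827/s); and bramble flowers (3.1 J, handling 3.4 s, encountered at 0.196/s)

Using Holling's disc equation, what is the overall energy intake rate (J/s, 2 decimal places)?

0.83 J/s

Energy encountered per unit search time: 0.055×13 + 0.0827×13 + 0.196×3.1 = 2.398 J/s.
Handling time per unit search time: 0.055×12 + 0.0827×6.6 + 0.196×3.4 = 1.872.
Rate = 2.398/(1 + 1.872) = 0.8348 J/s.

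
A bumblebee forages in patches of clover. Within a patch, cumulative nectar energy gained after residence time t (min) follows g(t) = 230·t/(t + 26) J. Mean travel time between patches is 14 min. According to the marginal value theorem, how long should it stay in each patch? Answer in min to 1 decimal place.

Maximise g(t)/(T+t): set derivative to zero → g'(t)(T+t) = g(t).
g'(t) = 230·26/(t + 26)². Setting 230·26/(t+26)² = 230t/[(t+26)(14+t)] gives 26(14+t) = t(t+26), so t² = 26×14 = 364.
t* = √364 = 19.08 min.

19.1 min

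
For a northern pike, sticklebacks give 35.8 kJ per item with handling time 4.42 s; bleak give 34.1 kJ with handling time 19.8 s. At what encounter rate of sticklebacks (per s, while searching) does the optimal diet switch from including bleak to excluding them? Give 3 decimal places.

The zero-one rule: include bleak iff E₂/h₂ > λE₁/(1+λh₁). Equality gives the switch point.
λE₁h₂ = E₂ + λE₂h₁ ⇒ λ = E₂/(E₁h₂ − E₂h₁) = 34.1/(708.8 − 150.7) = 0.0611 per s.

0.061 per s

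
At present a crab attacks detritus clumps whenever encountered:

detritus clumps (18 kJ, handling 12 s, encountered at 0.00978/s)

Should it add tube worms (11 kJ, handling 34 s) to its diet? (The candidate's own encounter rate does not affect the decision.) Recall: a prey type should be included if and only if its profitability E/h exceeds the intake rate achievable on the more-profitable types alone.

Yes

On detritus clumps alone, R = ΣλE/(1+Σλh) = 0.176/1.117 = 0.1575 kJ/s.
Profitability of tube worms: 11/34 = 0.3235 kJ/s.
Since 0.3235 > R, including tube worms increases the long-run rate.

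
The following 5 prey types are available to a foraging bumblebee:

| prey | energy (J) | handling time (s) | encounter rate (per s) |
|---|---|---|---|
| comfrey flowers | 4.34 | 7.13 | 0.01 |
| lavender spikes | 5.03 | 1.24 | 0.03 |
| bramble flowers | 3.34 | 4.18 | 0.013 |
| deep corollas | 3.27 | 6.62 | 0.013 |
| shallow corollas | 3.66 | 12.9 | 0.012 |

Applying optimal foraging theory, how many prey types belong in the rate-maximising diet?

5

Profitabilities (E/h, J/s): lavender spikes 4.06, bramble flowers 0.799, comfrey flowers 0.609, deep corollas 0.494, shallow corollas 0.284. Add prey in this order while the next type's profitability exceeds the intake rate on those already taken.
Rate on top 1: 0.1455. bramble flowers: 0.799 > 0.1455 → include.
Rate on top 2: 0.178. comfrey flowers: 0.609 > 0.178 → include.
Rate on top 3: 0.2044. deep corollas: 0.494 > 0.2044 → include.
Rate on top 4: 0.2244. shallow corollas: 0.284 > 0.2244 → include.
Optimal diet: lavender spikes, bramble flowers, comfrey flowers, deep corollas, shallow corollas — 5 of 5 types.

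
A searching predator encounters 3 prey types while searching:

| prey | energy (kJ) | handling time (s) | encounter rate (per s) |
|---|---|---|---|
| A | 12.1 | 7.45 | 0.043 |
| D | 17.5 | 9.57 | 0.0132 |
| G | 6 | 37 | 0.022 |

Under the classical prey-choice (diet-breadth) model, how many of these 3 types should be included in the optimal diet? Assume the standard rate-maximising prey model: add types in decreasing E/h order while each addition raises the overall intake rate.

Rank by E/h (kJ/s): D 1.83, A 1.62, G 0.162. Include each in turn until the next type's E/h falls below the running intake rate.
Rate on top 1: 0.2051. A: 1.62 > 0.2051 → include.
Rate on top 2: 0.5193. G: 0.162 < 0.5193 → exclude; stop.
Optimal diet: D, A — 2 of 3 types.

2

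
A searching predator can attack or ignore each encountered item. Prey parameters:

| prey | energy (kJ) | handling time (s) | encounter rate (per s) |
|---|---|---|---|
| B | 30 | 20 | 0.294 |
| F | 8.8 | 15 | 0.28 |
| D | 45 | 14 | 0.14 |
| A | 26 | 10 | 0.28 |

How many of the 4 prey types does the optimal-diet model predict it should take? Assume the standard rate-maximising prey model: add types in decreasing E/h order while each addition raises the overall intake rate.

2

E/h in descending order: D 3.21, A 2.6, B 1.5, F 0.587 kJ/s. The optimal diet is the largest prefix of this list for which every included type satisfies E_i/h_i > R on the types above it.
Rate on top 1: 2.128. A: 2.6 > 2.128 → include.
Rate on top 2: 2.358. B: 1.5 < 2.358 → exclude; stop.
Optimal diet: D, A — 2 of 4 types.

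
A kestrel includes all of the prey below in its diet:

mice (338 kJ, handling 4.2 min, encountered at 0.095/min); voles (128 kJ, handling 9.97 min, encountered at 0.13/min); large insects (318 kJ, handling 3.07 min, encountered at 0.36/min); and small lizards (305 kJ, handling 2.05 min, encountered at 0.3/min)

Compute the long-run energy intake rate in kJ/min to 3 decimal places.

57.693 kJ/min

R = (0.095×338 + 0.13×128 + 0.36×318 + 0.3×305) / (1 + 0.095×4.2 + 0.13×9.97 + 0.36×3.07 + 0.3×2.05) = 254.7/4.415 = 57.69 kJ/min.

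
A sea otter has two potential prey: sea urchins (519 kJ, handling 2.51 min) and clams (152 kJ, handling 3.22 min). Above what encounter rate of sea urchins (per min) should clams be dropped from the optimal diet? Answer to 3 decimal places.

Drop clams once their profitability E₂/h₂ falls below the rate achievable on sea urchins alone: E₂/h₂ = λE₁/(1 + λh₁).
Solve for λ: λE₁h₂ = E₂(1 + λh₁) → λ(E₁h₂ − E₂h₁) = E₂ → λ = E₂/(E₁h₂ − E₂h₁).
λ = 152/(519×3.22 − 152×2.51) = 152/1290 = 0.1179 per min.

0.118 per min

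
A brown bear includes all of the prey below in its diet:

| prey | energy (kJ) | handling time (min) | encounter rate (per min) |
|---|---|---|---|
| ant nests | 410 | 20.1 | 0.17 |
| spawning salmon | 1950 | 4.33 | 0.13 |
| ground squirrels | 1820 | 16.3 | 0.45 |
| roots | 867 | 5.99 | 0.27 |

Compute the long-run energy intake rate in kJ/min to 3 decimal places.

98.785 kJ/min

R = (0.17×410 + 0.13×1950 + 0.45×1820 + 0.27×867) / (1 + 0.17×20.1 + 0.13×4.33 + 0.45×16.3 + 0.27×5.99) = 1376/13.93 = 98.78 kJ/min.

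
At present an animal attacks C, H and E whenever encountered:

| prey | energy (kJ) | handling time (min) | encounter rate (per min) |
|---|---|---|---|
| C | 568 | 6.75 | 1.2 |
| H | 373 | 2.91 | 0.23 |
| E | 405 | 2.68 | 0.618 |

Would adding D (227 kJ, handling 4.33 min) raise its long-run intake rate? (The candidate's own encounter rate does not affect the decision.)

No

On C, H and E alone, R = ΣλE/(1+Σλh) = 1018/11.43 = 89.07 kJ/min.
Profitability of D: 227/4.33 = 52.42 kJ/min.
Since 52.42 < R, time spent handling D is better spent searching.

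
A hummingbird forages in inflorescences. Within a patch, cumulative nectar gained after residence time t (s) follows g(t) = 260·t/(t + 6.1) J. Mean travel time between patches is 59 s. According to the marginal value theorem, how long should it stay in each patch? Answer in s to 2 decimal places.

18.97 s

Optimal t* satisfies g'(t*) = g(t*)/(T + t*).
g'(t) = 260·6.1/(t + 6.1)². Setting 260·6.1/(t+6.1)² = 260t/[(t+6.1)(59+t)] gives 6.1(59+t) = t(t+6.1), so t² = 6.1×59 = 359.9.
t* = √359.9 = 18.97 s.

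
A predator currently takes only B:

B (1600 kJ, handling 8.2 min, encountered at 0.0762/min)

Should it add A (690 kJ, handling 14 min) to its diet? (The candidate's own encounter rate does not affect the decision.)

No

Current rate: (0.0762×1600)/(1 + 0.0762×8.2) = 75.04 kJ/min.
A: E/h = 690/14 = 49.29 kJ/min.
49.29 < 75.04, so adding A would lower the average — exclude it.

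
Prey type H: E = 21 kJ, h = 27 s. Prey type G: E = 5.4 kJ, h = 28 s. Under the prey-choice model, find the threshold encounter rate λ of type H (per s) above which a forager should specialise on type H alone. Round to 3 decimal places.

Drop type G once their profitability E₂/h₂ falls below the rate achievable on type H alone: E₂/h₂ = λE₁/(1 + λh₁).
Solve for λ: λE₁h₂ = E₂(1 + λh₁) → λ(E₁h₂ − E₂h₁) = E₂ → λ = E₂/(E₁h₂ − E₂h₁).
λ = 5.4/(21×28 − 5.4×27) = 5.4/442.2 = 0.01221 per s.

0.012 per s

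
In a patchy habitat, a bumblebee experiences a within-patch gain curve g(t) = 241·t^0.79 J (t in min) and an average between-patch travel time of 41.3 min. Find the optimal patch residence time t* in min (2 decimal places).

Maximise g(t)/(T+t): set derivative to zero → g'(t)(T+t) = g(t).
g'(t) = 0.79·241·t^-0.21. Setting 0.79·241·t^-0.21 = 241·t^0.79/(41.3+t) gives 0.79(41.3+t) = t, so 0.21·t = 0.79×41.3.
t* = 0.79×41.3/0.21 = 155.4 min.

155.37 min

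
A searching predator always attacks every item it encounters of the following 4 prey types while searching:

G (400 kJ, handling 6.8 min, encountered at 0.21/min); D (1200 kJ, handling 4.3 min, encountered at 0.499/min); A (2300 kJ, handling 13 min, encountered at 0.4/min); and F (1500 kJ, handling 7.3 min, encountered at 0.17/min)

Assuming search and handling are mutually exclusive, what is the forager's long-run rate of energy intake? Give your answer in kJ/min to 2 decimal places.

Energy encountered per unit search time: 0.21×400 + 0.499×1200 + 0.4×2300 + 0.17×1500 = 1858 kJ/min.
Handling time per unit search time: 0.21×6.8 + 0.499×4.3 + 0.4×13 + 0.17×7.3 = 10.01.
Rate = 1858/(1 + 10.01) = 168.7 kJ/min.

168.67 kJ/min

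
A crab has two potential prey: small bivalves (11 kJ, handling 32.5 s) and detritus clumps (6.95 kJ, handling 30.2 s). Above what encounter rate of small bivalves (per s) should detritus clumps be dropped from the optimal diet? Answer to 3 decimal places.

Drop detritus clumps once their profitability E₂/h₂ falls below the rate achievable on small bivalves alone: E₂/h₂ = λE₁/(1 + λh₁).
Solve for λ: λE₁h₂ = E₂(1 + λh₁) → λ(E₁h₂ − E₂h₁) = E₂ → λ = E₂/(E₁h₂ − E₂h₁).
λ = 6.95/(11×30.2 − 6.95×32.5) = 6.95/106.3 = 0.06537 per s.

0.065 per s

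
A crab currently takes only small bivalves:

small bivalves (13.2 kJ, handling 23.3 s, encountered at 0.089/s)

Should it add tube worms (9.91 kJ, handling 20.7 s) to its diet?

Intake rate on the current diet: R = (0.089×13.2) / (1 + 0.089×23.3) = 1.175/3.074 = 0.3822 kJ/s.
tube worms: E/h = 9.91/20.7 = 0.4787 kJ/s.
Since 0.4787 > R, including tube worms increases the long-run rate.

Yes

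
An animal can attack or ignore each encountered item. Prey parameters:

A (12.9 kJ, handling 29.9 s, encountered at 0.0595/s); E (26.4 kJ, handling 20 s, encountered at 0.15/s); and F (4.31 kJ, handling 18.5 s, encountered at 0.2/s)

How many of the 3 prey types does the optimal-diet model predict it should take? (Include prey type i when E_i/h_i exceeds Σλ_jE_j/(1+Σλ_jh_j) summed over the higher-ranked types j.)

E/h in descending order: E 1.32, A 0.431, F 0.233 kJ/s. The optimal diet is the largest prefix of this list for which every included type satisfies E_i/h_i > R on the types above it.
Rate on top 1: 0.99. A: 0.431 < 0.99 → exclude; stop.
Optimal diet: E — 1 of 3 types.

1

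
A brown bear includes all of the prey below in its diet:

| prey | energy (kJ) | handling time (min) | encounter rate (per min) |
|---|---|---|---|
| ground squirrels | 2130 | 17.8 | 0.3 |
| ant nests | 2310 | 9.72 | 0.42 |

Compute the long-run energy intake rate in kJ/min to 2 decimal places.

R = (0.3×2130 + 0.42×2310) / (1 + 0.3×17.8 + 0.42×9.72) = 1609/10.42 = 154.4 kJ/min.

154.40 kJ/min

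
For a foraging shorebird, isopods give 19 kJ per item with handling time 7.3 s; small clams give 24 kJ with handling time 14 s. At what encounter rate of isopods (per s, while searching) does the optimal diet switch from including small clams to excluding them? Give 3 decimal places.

0.264 per s

Drop small clams once their profitability E₂/h₂ falls below the rate achievable on isopods alone: E₂/h₂ = λE₁/(1 + λh₁).
Solve for λ: λE₁h₂ = E₂(1 + λh₁) → λ(E₁h₂ − E₂h₁) = E₂ → λ = E₂/(E₁h₂ − E₂h₁).
λ = 24/(19×14 − 24×7.3) = 24/90.8 = 0.2643 per s.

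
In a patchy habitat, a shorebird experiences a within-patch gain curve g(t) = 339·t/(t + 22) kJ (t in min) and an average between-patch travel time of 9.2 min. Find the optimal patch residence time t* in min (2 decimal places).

14.23 min

Optimal t* satisfies g'(t*) = g(t*)/(T + t*).
g'(t) = 339·22/(t + 22)². Setting 339·22/(t+22)² = 339t/[(t+22)(9.2+t)] gives 22(9.2+t) = t(t+22), so t² = 22×9.2 = 202.4.
t* = √202.4 = 14.23 min.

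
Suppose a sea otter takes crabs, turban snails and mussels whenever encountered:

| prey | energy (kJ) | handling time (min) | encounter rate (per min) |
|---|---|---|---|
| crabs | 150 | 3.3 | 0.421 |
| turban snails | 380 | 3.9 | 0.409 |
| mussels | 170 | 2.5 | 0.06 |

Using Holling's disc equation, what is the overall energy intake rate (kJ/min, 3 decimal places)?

R = Σλ_iE_i / (1 + Σλ_ih_i)
Numerator: 0.421×150 + 0.409×380 + 0.06×170 = 228.8
Denominator: 1 + 0.421×3.3 + 0.409×3.9 + 0.06×2.5 = 4.134
R = 228.8/4.134 = 55.33 kJ/min

55.333 kJ/min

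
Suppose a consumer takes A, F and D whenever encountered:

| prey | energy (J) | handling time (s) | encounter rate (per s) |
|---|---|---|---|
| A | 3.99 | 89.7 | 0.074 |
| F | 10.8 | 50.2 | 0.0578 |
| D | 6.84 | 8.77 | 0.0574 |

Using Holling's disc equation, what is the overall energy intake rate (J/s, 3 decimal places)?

R = Σλ_iE_i / (1 + Σλ_ih_i)
Numerator: 0.074×3.99 + 0.0578×10.8 + 0.0574×6.84 = 1.312
Denominator: 1 + 0.074×89.7 + 0.0578×50.2 + 0.0574×8.77 = 11.04
R = 1.312/11.04 = 0.1188 J/s

0.119 J/s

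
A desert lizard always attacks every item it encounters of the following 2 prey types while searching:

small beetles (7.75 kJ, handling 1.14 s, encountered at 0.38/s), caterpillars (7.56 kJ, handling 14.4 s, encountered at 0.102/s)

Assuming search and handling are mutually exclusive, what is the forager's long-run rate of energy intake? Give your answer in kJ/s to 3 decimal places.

1.281 kJ/s

R = Σλ_iE_i / (1 + Σλ_ih_i)
Numerator: 0.38×7.75 + 0.102×7.56 = 3.716
Denominator: 1 + 0.38×1.14 + 0.102×14.4 = 2.902
R = 3.716/2.902 = 1.281 kJ/s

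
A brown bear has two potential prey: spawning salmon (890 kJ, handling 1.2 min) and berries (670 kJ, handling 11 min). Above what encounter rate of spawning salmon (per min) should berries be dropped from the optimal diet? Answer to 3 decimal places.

0.075 per min

The zero-one rule: include berries iff E₂/h₂ > λE₁/(1+λh₁). Equality gives the switch point.
λE₁h₂ = E₂ + λE₂h₁ ⇒ λ = E₂/(E₁h₂ − E₂h₁) = 670/(9790 − 804) = 0.07456 per min.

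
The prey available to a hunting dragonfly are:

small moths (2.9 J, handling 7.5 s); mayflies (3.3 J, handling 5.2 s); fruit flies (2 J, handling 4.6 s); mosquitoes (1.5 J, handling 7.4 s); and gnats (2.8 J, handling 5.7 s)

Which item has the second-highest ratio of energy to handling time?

gnats

Profitability E/h (J/s): small moths = 2.9/7.5 = 0.387, mayflies = 3.3/5.2 = 0.635, fruit flies = 2/4.6 = 0.435, mosquitoes = 1.5/7.4 = 0.203, gnats = 2.8/5.7 = 0.491.
Ranked: mayflies > gnats > fruit flies > small moths > mosquitoes.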